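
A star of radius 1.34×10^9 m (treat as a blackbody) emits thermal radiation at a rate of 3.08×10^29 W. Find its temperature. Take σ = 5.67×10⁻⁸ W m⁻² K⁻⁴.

A = 4πr² = 4π × (1.34×10^9)² = 2.26×10^19 m².
From P = σAT⁴, T = (P / σA)^(1/4) = (3.08×10^29 / (5.67×10⁻⁸ × 2.26×10^19))^(1/4).
T = (2.41×10^17)^(1/4) = 22200 K.

T ≈ 22200 K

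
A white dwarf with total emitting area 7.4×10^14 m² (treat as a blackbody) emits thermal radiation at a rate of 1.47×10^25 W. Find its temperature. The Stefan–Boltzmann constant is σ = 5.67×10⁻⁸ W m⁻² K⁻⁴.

T ≈ 24300 K

From P = σAT⁴, T = (P / σA)^(1/4) = (1.47×10^25 / (5.67×10⁻⁸ × 7.40×10^14))^(1/4).
T = (3.50×10^17)^(1/4) = 24300 K.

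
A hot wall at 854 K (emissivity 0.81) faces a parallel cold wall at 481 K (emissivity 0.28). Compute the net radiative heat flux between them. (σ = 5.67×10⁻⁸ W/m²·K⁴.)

For two large parallel gray plates, q = σ(T₁⁴ − T₂⁴) / (1/ε₁ + 1/ε₂ − 1).
1/ε₁ + 1/ε₂ − 1 = 1/0.81 + 1/0.28 − 1 = 3.806.
T₁⁴ − T₂⁴ = 5.32×10^11 − 5.35×10^10 = 4.78×10^11 K⁴.
q = 5.67×10⁻⁸ × 4.78×10^11 / 3.806 = 7130 W/m².

q ≈ 7130 W/m²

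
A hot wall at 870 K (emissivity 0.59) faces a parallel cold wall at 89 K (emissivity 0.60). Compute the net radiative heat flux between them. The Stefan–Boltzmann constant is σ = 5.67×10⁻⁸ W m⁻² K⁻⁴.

For two large parallel gray plates, q = σ(T₁⁴ − T₂⁴) / (1/ε₁ + 1/ε₂ − 1).
1/ε₁ + 1/ε₂ − 1 = 1/0.59 + 1/0.60 − 1 = 2.362.
T₁⁴ − T₂⁴ = 5.73×10^11 − 6.27×10^7 = 5.73×10^11 K⁴.
q = 5.67×10⁻⁸ × 5.73×10^11 / 2.362 = 13800 W/m².

q ≈ 13800 W/m²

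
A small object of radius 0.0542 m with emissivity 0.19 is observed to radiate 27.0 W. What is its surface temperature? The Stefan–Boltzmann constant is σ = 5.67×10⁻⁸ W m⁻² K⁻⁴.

T ≈ 510 K

A = 4πr² = 4π × (0.0542)² = 0.0369 m².
From P = εσAT⁴, T = (P / εσA)^(1/4) = (27.0 / (0.19 × 5.67×10⁻⁸ × 0.0369))^(1/4).
T = (6.79×10^10)^(1/4) = 510 K.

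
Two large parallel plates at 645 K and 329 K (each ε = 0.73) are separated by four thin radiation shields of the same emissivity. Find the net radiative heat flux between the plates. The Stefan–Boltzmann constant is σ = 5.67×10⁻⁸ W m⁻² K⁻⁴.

Each of the 5 gaps contributes resistance (2/ε − 1) = 2/0.73 − 1 = 1.740; total = 8.699.
q = σ(T₁⁴ − T₂⁴) / 8.699 = 5.67×10⁻⁸ × 1.61×10^11 / 8.699 = 1050 W/m².

q ≈ 1050 W/m²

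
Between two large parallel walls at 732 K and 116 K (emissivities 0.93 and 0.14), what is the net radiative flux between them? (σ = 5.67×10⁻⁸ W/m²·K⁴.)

For two large parallel gray plates, q = σ(T₁⁴ − T₂⁴) / (1/ε₁ + 1/ε₂ − 1).
1/ε₁ + 1/ε₂ − 1 = 1/0.93 + 1/0.14 − 1 = 7.218.
T₁⁴ − T₂⁴ = 2.87×10^11 − 1.81×10^8 = 2.87×10^11 K⁴.
q = 5.67×10⁻⁸ × 2.87×10^11 / 7.218 = 2250 W/m².

q ≈ 2250 W/m²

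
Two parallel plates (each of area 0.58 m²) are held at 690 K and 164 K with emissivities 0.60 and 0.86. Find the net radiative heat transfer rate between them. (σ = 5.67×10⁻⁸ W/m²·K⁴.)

Q ≈ 4060 W

For two large parallel gray plates, q = σ(T₁⁴ − T₂⁴) / (1/ε₁ + 1/ε₂ − 1).
1/ε₁ + 1/ε₂ − 1 = 1/0.60 + 1/0.86 − 1 = 1.829.
T₁⁴ − T₂⁴ = 2.27×10^11 − 7.23×10^8 = 2.26×10^11 K⁴.
q = 5.67×10⁻⁸ × 2.26×10^11 / 1.829 = 7000 W/m².
Q = q·A = 7000 × 0.58 = 4060 W.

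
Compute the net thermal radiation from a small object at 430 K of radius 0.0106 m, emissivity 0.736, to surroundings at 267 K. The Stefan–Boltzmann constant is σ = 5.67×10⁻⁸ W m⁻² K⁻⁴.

Q ≈ 1.71 W

A = 4πr² = 4π × (0.0106)² = 1.41×10^-3 m².
Q = εσA(T⁴ − T_s⁴). T⁴ − T_s⁴ = (430)⁴ − (267)⁴ = 3.42×10^10 − 5.08×10^9 = 2.91×10^10 K⁴.
Q = 0.736 × 5.67×10⁻⁸ × 1.41×10^-3 × 2.91×10^10 = 1.71 W.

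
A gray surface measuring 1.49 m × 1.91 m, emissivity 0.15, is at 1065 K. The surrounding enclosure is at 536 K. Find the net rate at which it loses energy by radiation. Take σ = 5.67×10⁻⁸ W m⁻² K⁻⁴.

A = 1.49 × 1.91 = 2.85 m².
Q = εσA(T⁴ − T_s⁴). T⁴ − T_s⁴ = (1065)⁴ − (536)⁴ = 1.29×10^12 − 8.25×10^10 = 1.20×10^12 K⁴.
Q = 0.15 × 5.67×10⁻⁸ × 2.85 × 1.20×10^12 = 29100 W.

Q ≈ 29100 W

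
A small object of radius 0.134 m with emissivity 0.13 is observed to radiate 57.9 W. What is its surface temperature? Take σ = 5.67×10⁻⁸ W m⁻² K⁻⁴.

A = 4πr² = 4π × (0.134)² = 0.226 m².
From P = εσAT⁴, T = (P / εσA)^(1/4) = (57.9 / (0.13 × 5.67×10⁻⁸ × 0.226))^(1/4).
T = (3.48×10^10)^(1/4) = 432 K.

T ≈ 432 K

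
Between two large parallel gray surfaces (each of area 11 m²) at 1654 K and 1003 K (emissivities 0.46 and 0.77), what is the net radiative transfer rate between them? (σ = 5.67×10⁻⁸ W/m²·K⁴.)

For two large parallel gray plates, q = σ(T₁⁴ − T₂⁴) / (1/ε₁ + 1/ε₂ − 1).
1/ε₁ + 1/ε₂ − 1 = 1/0.46 + 1/0.77 − 1 = 2.473.
T₁⁴ − T₂⁴ = 7.48×10^12 − 1.01×10^12 = 6.47×10^12 K⁴.
q = 5.67×10⁻⁸ × 6.47×10^12 / 2.473 = 1.48×10^5 W/m².
Q = q·A = 1.48×10^5 × 11 = 1.63×10^6 W.

Q ≈ 1.63×10^6 W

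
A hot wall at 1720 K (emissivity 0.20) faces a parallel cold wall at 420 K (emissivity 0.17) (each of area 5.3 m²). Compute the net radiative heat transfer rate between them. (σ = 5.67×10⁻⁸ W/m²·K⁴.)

Q ≈ 2.65×10^5 W

For two large parallel gray plates, q = σ(T₁⁴ − T₂⁴) / (1/ε₁ + 1/ε₂ − 1).
1/ε₁ + 1/ε₂ − 1 = 1/0.20 + 1/0.17 − 1 = 9.882.
T₁⁴ − T₂⁴ = 8.75×10^12 − 3.11×10^10 = 8.72×10^12 K⁴.
q = 5.67×10⁻⁸ × 8.72×10^12 / 9.882 = 50000 W/m².
Q = q·A = 50000 × 5.3 = 2.65×10^5 W.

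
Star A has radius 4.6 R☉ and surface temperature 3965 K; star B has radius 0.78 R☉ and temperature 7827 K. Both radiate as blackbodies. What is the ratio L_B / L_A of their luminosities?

L = 4πR²σT⁴ ∝ R²T⁴, so L_B/L_A = (0.78/4.6)² × (7827/3965)⁴ = 0.0288 × 15.2 = 0.437.

L_B/L_A ≈ 0.437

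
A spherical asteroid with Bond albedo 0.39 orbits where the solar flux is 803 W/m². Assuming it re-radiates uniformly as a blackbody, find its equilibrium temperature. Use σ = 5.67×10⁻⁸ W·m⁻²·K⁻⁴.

Power absorbed = (1−a)S·πR²; power emitted = 4πR²σT⁴. Equating and cancelling πR²:
T = ((1−a)S / 4σ)^(1/4) = (490 / (4 × 5.67×10⁻⁸))^(1/4) = (2.16×10^9)^(1/4).
T = 216 K.

T ≈ 216 K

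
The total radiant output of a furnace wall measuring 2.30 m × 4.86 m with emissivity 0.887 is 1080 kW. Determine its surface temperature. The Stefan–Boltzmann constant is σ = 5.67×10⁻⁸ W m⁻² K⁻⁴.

T ≈ 1180 K

A = 2.30 × 4.86 = 11.2 m².
From P = εσAT⁴, T = (P / εσA)^(1/4) = (1.08×10^6 / (0.887 × 5.67×10⁻⁸ × 11.2))^(1/4).
T = (1.92×10^12)^(1/4) = 1180 K.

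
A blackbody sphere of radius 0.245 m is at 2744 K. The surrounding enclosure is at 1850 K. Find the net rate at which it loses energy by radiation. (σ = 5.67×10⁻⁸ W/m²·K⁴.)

Q ≈ 1.92×10^6 W

A = 4πr² = 4π × (0.245)² = 0.754 m².
Q = σA(T⁴ − T_s⁴). T⁴ − T_s⁴ = (2744)⁴ − (1850)⁴ = 5.67×10^13 − 1.17×10^13 = 4.50×10^13 K⁴.
Q = 5.67×10⁻⁸ × 0.754 × 4.50×10^13 = 1.92×10^6 W.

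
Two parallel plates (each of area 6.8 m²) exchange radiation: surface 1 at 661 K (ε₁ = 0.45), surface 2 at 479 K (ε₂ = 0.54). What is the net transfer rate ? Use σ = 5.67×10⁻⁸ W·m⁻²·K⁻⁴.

Q ≈ 17300 W

For two large parallel gray plates, q = σ(T₁⁴ − T₂⁴) / (1/ε₁ + 1/ε₂ − 1).
1/ε₁ + 1/ε₂ − 1 = 1/0.45 + 1/0.54 − 1 = 3.074.
T₁⁴ − T₂⁴ = 1.91×10^11 − 5.26×10^10 = 1.38×10^11 K⁴.
q = 5.67×10⁻⁸ × 1.38×10^11 / 3.074 = 2550 W/m².
Q = q·A = 2550 × 6.8 = 17300 W.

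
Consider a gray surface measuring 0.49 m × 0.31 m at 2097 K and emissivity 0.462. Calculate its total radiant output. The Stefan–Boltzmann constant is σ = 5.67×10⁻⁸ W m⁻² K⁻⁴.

A = 0.49 × 0.31 = 0.152 m².
Stefan–Boltzmann: P = εσAT⁴ = 0.462 × 5.67×10⁻⁸ × 0.152 × (2097)⁴ = 0.462 × 5.67×10⁻⁸ × 0.152 × 1.93×10^13.
P = 76900 W.

P ≈ 76900 W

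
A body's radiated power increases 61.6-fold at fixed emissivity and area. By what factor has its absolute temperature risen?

P ∝ T⁴ ⇒ T ∝ P^(1/4), so T scales by (61.6)^(1/4) = 2.80.

factor ≈ 2.80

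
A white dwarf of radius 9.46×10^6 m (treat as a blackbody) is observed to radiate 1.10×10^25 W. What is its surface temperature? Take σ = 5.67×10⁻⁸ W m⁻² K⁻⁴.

A = 4πr² = 4π × (9.46×10^6)² = 1.12×10^15 m².
From P = σAT⁴, T = (P / σA)^(1/4) = (1.10×10^25 / (5.67×10⁻⁸ × 1.12×10^15))^(1/4).
T = (1.73×10^17)^(1/4) = 20400 K.

T ≈ 20400 K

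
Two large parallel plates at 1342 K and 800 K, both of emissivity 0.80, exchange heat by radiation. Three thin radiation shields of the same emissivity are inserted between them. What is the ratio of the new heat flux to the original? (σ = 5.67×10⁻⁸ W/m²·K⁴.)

ratio ≈ 0.250

With N identical shields there are N+1 = 4 gaps in series, each with the same radiative resistance, so the flux falls to 1/(N+1) of its unshielded value.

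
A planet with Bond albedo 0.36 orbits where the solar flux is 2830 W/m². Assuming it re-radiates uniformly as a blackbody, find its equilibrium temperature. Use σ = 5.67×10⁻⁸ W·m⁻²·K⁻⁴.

Power absorbed = (1−a)S·πR²; power emitted = 4πR²σT⁴. Equating and cancelling πR²:
T = ((1−a)S / 4σ)^(1/4) = (1810 / (4 × 5.67×10⁻⁸))^(1/4) = (7.99×10^9)^(1/4).
T = 299 K.

T ≈ 299 K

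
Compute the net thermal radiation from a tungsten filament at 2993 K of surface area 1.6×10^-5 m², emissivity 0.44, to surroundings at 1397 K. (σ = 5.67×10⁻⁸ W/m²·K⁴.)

Q ≈ 30.5 W

Q = εσA(T⁴ − T_s⁴). T⁴ − T_s⁴ = (2993)⁴ − (1397)⁴ = 8.02×10^13 − 3.81×10^12 = 7.64×10^13 K⁴.
Q = 0.44 × 5.67×10⁻⁸ × 1.60×10^-5 × 7.64×10^13 = 30.5 W.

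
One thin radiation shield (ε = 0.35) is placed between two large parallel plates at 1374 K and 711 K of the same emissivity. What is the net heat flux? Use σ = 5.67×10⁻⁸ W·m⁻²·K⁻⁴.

q ≈ 19900 W/m²

Each of the 2 gaps contributes resistance (2/ε − 1) = 2/0.35 − 1 = 4.714; total = 9.429.
q = σ(T₁⁴ − T₂⁴) / 9.429 = 5.67×10⁻⁸ × 3.31×10^12 / 9.429 = 19900 W/m².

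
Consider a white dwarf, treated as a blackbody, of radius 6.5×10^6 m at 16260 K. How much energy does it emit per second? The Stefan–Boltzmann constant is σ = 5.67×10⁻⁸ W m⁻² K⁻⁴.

P ≈ 2.10×10^24 W

A = 4πr² = 4π × (6.5×10^6)² = 5.31×10^14 m².
P = σAT⁴ = 5.67×10⁻⁸ × 5.31×10^14 × (16260)⁴ = 5.67×10⁻⁸ × 5.31×10^14 × 6.99×10^16.
P = 2.10×10^24 W.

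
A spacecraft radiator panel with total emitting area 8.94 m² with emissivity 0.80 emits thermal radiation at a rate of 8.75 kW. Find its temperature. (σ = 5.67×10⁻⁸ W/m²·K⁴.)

T ≈ 383 K

From P = εσAT⁴, T = (P / εσA)^(1/4) = (8750 / (0.80 × 5.67×10⁻⁸ × 8.94))^(1/4).
T = (2.16×10^10)^(1/4) = 383 K.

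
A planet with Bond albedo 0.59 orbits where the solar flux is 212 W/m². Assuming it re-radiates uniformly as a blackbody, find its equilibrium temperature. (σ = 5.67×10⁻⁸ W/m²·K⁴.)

T ≈ 140 K

Power absorbed = (1−a)S·πR²; power emitted = 4πR²σT⁴. Equating and cancelling πR²:
T = ((1−a)S / 4σ)^(1/4) = (86.9 / (4 × 5.67×10⁻⁸))^(1/4) = (3.83×10^8)^(1/4).
T = 140 K.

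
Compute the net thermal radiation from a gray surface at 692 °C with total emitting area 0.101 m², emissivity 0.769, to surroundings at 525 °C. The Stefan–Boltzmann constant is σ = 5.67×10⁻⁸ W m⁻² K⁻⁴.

Convert: 692 °C = 965 K; 525 °C = 798 K.
Q = εσA(T⁴ − T_s⁴). T⁴ − T_s⁴ = (965)⁴ − (798)⁴ = 8.67×10^11 − 4.06×10^11 = 4.62×10^11 K⁴.
Q = 0.769 × 5.67×10⁻⁸ × 0.101 × 4.62×10^11 = 2030 W.

Q ≈ 2030 W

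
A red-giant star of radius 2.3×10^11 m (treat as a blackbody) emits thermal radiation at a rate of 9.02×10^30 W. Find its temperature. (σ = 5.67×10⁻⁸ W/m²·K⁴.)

A = 4πr² = 4π × (2.3×10^11)² = 6.65×10^23 m².
From P = σAT⁴, T = (P / σA)^(1/4) = (9.02×10^30 / (5.67×10⁻⁸ × 6.65×10^23))^(1/4).
T = (2.39×10^14)^(1/4) = 3930 K.

T ≈ 3930 K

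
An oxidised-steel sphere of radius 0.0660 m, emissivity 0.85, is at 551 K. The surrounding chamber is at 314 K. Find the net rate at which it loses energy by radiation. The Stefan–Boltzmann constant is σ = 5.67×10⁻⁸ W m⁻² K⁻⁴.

A = 4πr² = 4π × (0.0660)² = 0.0547 m².
Q = εσA(T⁴ − T_s⁴). T⁴ − T_s⁴ = (551)⁴ − (314)⁴ = 9.22×10^10 − 9.72×10^9 = 8.25×10^10 K⁴.
Q = 0.85 × 5.67×10⁻⁸ × 0.0547 × 8.25×10^10 = 218 W.

Q ≈ 218 W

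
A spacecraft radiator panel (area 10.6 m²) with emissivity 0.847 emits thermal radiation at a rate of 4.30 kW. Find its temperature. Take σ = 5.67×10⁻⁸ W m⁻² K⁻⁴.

T ≈ 303 K

From P = εσAT⁴, T = (P / εσA)^(1/4) = (4300 / (0.847 × 5.67×10⁻⁸ × 10.6))^(1/4).
T = (8.45×10^9)^(1/4) = 303 K.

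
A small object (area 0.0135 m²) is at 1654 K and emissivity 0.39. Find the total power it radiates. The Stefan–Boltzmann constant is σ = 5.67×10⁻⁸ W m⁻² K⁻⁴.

P ≈ 2230 W

Stefan–Boltzmann: P = εσAT⁴ = 0.39 × 5.67×10⁻⁸ × 0.0135 × (1654)⁴ = 0.39 × 5.67×10⁻⁸ × 0.0135 × 7.48×10^12.
P = 2230 W.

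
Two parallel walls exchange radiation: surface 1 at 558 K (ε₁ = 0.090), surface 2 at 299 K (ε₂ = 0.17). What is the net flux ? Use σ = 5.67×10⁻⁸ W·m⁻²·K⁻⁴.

q ≈ 315 W/m²

For two large parallel gray plates, q = σ(T₁⁴ − T₂⁴) / (1/ε₁ + 1/ε₂ − 1).
1/ε₁ + 1/ε₂ − 1 = 1/0.090 + 1/0.17 − 1 = 15.99.
T₁⁴ − T₂⁴ = 9.69×10^10 − 7.99×10^9 = 8.90×10^10 K⁴.
q = 5.67×10⁻⁸ × 8.90×10^10 / 15.99 = 315 W/m².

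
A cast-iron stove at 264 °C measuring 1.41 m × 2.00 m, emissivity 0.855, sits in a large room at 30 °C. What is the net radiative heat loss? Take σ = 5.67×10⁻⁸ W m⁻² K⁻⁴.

A = 1.41 × 2.00 = 2.82 m².
Convert: 264 °C = 537 K; 30 °C = 303 K.
Q = εσA(T⁴ − T_s⁴). T⁴ − T_s⁴ = (537)⁴ − (303)⁴ = 8.32×10^10 − 8.43×10^9 = 7.47×10^10 K⁴.
Q = 0.855 × 5.67×10⁻⁸ × 2.82 × 7.47×10^10 = 10200 W.

Q ≈ 10200 W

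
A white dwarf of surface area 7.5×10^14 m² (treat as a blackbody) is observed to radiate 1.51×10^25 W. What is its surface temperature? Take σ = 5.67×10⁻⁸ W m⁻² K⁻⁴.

T ≈ 24400 K

From P = σAT⁴, T = (P / σA)^(1/4) = (1.51×10^25 / (5.67×10⁻⁸ × 7.50×10^14))^(1/4).
T = (3.55×10^17)^(1/4) = 24400 K.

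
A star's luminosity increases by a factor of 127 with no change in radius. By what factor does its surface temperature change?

factor ≈ 3.36

P ∝ T⁴ ⇒ T ∝ P^(1/4), so T scales by (127)^(1/4) = 3.36.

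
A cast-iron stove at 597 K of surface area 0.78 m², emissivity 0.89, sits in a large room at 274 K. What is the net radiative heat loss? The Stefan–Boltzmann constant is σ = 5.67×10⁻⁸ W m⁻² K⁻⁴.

Q ≈ 4780 W

Q = εσA(T⁴ − T_s⁴). T⁴ − T_s⁴ = (597)⁴ − (274)⁴ = 1.27×10^11 − 5.64×10^9 = 1.21×10^11 K⁴.
Q = 0.89 × 5.67×10⁻⁸ × 0.780 × 1.21×10^11 = 4780 W.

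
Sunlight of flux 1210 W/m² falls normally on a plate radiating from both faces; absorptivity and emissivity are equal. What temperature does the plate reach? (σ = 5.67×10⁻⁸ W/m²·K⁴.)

T ≈ 321 K

Absorbed flux αS = emitted flux 2εσT⁴ per unit area; with α = ε this gives T = (S/2σ)^(1/4).
T = (1210 / (2 × 5.67×10⁻⁸))^(1/4) = (1.07×10^10)^(1/4).
T = 321 K.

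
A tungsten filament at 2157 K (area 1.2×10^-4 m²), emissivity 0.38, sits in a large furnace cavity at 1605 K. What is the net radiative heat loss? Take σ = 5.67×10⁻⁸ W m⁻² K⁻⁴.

Q = εσA(T⁴ − T_s⁴). T⁴ − T_s⁴ = (2157)⁴ − (1605)⁴ = 2.16×10^13 − 6.64×10^12 = 1.50×10^13 K⁴.
Q = 0.38 × 5.67×10⁻⁸ × 1.20×10^-4 × 1.50×10^13 = 38.8 W.

Q ≈ 38.8 W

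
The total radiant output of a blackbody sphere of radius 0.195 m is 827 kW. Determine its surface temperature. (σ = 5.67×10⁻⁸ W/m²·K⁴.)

A = 4πr² = 4π × (0.195)² = 0.478 m².
From P = σAT⁴, T = (P / σA)^(1/4) = (8.27×10^5 / (5.67×10⁻⁸ × 0.478))^(1/4).
T = (3.05×10^13)^(1/4) = 2350 K.

T ≈ 2350 K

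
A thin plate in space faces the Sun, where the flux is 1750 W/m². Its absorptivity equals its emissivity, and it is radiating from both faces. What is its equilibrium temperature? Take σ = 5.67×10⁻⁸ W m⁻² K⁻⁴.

Absorbed flux αS = emitted flux 2εσT⁴ per unit area; with α = ε this gives T = (S/2σ)^(1/4).
T = (1750 / (2 × 5.67×10⁻⁸))^(1/4) = (1.54×10^10)^(1/4).
T = 352 K.

T ≈ 352 K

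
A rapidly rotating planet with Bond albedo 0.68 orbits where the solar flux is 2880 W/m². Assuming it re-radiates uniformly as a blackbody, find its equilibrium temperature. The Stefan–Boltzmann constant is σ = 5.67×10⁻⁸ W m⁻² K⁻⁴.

T ≈ 252 K

Power absorbed = (1−a)S·πR²; power emitted = 4πR²σT⁴. Equating and cancelling πR²:
T = ((1−a)S / 4σ)^(1/4) = (922 / (4 × 5.67×10⁻⁸))^(1/4) = (4.06×10^9)^(1/4).
T = 252 K.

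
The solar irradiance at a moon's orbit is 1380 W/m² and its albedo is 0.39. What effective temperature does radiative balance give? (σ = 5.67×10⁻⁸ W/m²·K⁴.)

Power absorbed = (1−a)S·πR²; power emitted = 4πR²σT⁴. Equating and cancelling πR²:
T = ((1−a)S / 4σ)^(1/4) = (842 / (4 × 5.67×10⁻⁸))^(1/4) = (3.71×10^9)^(1/4).
T = 247 K.

T ≈ 247 K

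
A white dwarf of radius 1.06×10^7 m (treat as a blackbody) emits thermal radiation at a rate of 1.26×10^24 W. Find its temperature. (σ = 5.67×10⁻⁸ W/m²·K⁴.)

T ≈ 11200 K

A = 4πr² = 4π × (1.06×10^7)² = 1.41×10^15 m².
From P = σAT⁴, T = (P / σA)^(1/4) = (1.26×10^24 / (5.67×10⁻⁸ × 1.41×10^15))^(1/4).
T = (1.57×10^16)^(1/4) = 11200 K.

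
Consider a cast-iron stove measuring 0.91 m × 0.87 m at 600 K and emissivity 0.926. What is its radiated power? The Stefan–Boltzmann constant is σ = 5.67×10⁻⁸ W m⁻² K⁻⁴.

A = 0.91 × 0.87 = 0.792 m².
Stefan–Boltzmann: P = εσAT⁴ = 0.926 × 5.67×10⁻⁸ × 0.792 × (600)⁴ = 0.926 × 5.67×10⁻⁸ × 0.792 × 1.30×10^11.
P = 5390 W.

P ≈ 5390 W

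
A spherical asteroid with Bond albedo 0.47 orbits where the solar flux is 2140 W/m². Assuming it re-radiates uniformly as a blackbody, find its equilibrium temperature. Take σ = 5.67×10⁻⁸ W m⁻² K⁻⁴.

Power absorbed = (1−a)S·πR²; power emitted = 4πR²σT⁴. Equating and cancelling πR²:
T = ((1−a)S / 4σ)^(1/4) = (1130 / (4 × 5.67×10⁻⁸))^(1/4) = (5.00×10^9)^(1/4).
T = 266 K.

T ≈ 266 K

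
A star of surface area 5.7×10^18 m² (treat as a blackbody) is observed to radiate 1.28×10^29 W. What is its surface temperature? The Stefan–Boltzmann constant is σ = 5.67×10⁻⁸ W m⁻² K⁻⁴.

T ≈ 25100 K

From P = σAT⁴, T = (P / σA)^(1/4) = (1.28×10^29 / (5.67×10⁻⁸ × 5.70×10^18))^(1/4).
T = (3.96×10^17)^(1/4) = 25100 K.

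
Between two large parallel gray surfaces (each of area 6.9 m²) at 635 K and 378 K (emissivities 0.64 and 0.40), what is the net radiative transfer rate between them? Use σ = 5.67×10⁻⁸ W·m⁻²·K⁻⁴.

For two large parallel gray plates, q = σ(T₁⁴ − T₂⁴) / (1/ε₁ + 1/ε₂ − 1).
1/ε₁ + 1/ε₂ − 1 = 1/0.64 + 1/0.40 − 1 = 3.062.
T₁⁴ − T₂⁴ = 1.63×10^11 − 2.04×10^10 = 1.42×10^11 K⁴.
q = 5.67×10⁻⁸ × 1.42×10^11 / 3.062 = 2630 W/m².
Q = q·A = 2630 × 6.9 = 18200 W.

Q ≈ 18200 W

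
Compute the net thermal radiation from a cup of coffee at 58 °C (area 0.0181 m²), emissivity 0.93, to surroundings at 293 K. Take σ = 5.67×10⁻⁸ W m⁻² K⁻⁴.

Q ≈ 4.42 W

Convert: 58 °C = 331 K.
Q = εσA(T⁴ − T_s⁴). T⁴ − T_s⁴ = (331)⁴ − (293)⁴ = 1.20×10^10 − 7.37×10^9 = 4.63×10^9 K⁴.
Q = 0.93 × 5.67×10⁻⁸ × 0.0181 × 4.63×10^9 = 4.42 W.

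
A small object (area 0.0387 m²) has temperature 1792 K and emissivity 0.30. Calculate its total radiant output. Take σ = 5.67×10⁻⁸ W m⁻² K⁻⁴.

Stefan–Boltzmann: P = εσAT⁴ = 0.30 × 5.67×10⁻⁸ × 0.0387 × (1792)⁴ = 0.30 × 5.67×10⁻⁸ × 0.0387 × 1.03×10^13.
P = 6790 W.

P ≈ 6790 W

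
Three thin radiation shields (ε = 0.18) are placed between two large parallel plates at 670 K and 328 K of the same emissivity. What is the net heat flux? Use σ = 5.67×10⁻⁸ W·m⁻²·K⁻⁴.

q ≈ 266 W/m²

Each of the 4 gaps contributes resistance (2/ε − 1) = 2/0.18 − 1 = 10.11; total = 40.44.
q = σ(T₁⁴ − T₂⁴) / 40.44 = 5.67×10⁻⁸ × 1.90×10^11 / 40.44 = 266 W/m².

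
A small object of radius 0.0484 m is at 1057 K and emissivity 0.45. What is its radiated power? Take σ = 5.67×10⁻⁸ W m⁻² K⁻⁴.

P ≈ 938 W

A = 4πr² = 4π × (0.0484)² = 0.0294 m².
P = εσAT⁴ = 0.45 × 5.67×10⁻⁸ × 0.0294 × (1057)⁴ = 0.45 × 5.67×10⁻⁸ × 0.0294 × 1.25×10^12.
P = 938 W.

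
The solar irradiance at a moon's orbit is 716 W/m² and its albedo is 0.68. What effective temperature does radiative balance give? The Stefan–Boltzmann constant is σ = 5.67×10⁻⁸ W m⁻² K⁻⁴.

Power absorbed = (1−a)S·πR²; power emitted = 4πR²σT⁴. Equating and cancelling πR²:
T = ((1−a)S / 4σ)^(1/4) = (229 / (4 × 5.67×10⁻⁸))^(1/4) = (1.01×10^9)^(1/4).
T = 178 K.

T ≈ 178 K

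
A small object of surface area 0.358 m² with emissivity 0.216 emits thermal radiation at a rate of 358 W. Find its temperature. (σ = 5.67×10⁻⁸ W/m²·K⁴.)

From P = εσAT⁴, T = (P / εσA)^(1/4) = (358 / (0.216 × 5.67×10⁻⁸ × 0.358))^(1/4).
T = (8.17×10^10)^(1/4) = 535 K.

T ≈ 535 K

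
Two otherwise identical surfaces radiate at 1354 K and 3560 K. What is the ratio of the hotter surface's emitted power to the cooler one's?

ratio ≈ 47.8

P ∝ T⁴, so the ratio is (3560/1354)⁴ = (2.629)⁴ = 47.8.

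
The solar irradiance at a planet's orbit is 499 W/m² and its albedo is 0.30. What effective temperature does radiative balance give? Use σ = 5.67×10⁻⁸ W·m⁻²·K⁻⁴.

Power absorbed = (1−a)S·πR²; power emitted = 4πR²σT⁴. Equating and cancelling πR²:
T = ((1−a)S / 4σ)^(1/4) = (349 / (4 × 5.67×10⁻⁸))^(1/4) = (1.54×10^9)^(1/4).
T = 198 K.

T ≈ 198 K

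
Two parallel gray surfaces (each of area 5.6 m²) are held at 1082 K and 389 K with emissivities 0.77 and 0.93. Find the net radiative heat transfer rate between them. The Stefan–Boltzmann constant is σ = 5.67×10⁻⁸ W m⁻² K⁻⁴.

Q ≈ 3.11×10^5 W

For two large parallel gray plates, q = σ(T₁⁴ − T₂⁴) / (1/ε₁ + 1/ε₂ − 1).
1/ε₁ + 1/ε₂ − 1 = 1/0.77 + 1/0.93 − 1 = 1.374.
T₁⁴ − T₂⁴ = 1.37×10^12 − 2.29×10^10 = 1.35×10^12 K⁴.
q = 5.67×10⁻⁸ × 1.35×10^12 / 1.374 = 55600 W/m².
Q = q·A = 55600 × 5.6 = 3.11×10^5 W.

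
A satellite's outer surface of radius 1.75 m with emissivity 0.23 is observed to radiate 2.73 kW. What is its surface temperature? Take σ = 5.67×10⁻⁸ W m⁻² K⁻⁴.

T ≈ 272 K

A = 4πr² = 4π × (1.75)² = 38.5 m².
From P = εσAT⁴, T = (P / εσA)^(1/4) = (2730 / (0.23 × 5.67×10⁻⁸ × 38.5))^(1/4).
T = (5.44×10^9)^(1/4) = 272 K.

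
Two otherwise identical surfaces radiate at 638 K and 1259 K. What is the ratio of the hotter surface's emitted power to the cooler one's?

ratio ≈ 15.2

P ∝ T⁴, so the ratio is (1259/638)⁴ = (1.973)⁴ = 15.2.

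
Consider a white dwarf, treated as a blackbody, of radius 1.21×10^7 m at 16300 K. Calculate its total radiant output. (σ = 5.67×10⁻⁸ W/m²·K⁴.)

P ≈ 7.36×10^24 W

A = 4πr² = 4π × (1.21×10^7)² = 1.84×10^15 m².
P = σAT⁴ = 5.67×10⁻⁸ × 1.84×10^15 × (16300)⁴ = 5.67×10⁻⁸ × 1.84×10^15 × 7.06×10^16.
P = 7.36×10^24 W.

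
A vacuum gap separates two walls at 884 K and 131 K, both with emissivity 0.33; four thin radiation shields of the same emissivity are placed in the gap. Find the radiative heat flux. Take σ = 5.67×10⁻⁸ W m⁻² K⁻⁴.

Each of the 5 gaps contributes resistance (2/ε − 1) = 2/0.33 − 1 = 5.061; total = 25.30.
q = σ(T₁⁴ − T₂⁴) / 25.30 = 5.67×10⁻⁸ × 6.10×10^11 / 25.30 = 1370 W/m².

q ≈ 1370 W/m²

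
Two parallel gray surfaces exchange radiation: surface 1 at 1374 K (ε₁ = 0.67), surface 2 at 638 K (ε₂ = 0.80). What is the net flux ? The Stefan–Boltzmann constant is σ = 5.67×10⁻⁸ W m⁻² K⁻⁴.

For two large parallel gray plates, q = σ(T₁⁴ − T₂⁴) / (1/ε₁ + 1/ε₂ − 1).
1/ε₁ + 1/ε₂ − 1 = 1/0.67 + 1/0.80 − 1 = 1.743.
T₁⁴ − T₂⁴ = 3.56×10^12 − 1.66×10^11 = 3.40×10^12 K⁴.
q = 5.67×10⁻⁸ × 3.40×10^12 / 1.743 = 1.11×10^5 W/m².

q ≈ 1.11×10^5 W/m²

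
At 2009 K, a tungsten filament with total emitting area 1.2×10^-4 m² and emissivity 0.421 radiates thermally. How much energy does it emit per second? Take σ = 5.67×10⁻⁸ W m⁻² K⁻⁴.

P ≈ 46.7 W

P = εσAT⁴ = 0.421 × 5.67×10⁻⁸ × 1.20×10^-4 × (2009)⁴ = 0.421 × 5.67×10⁻⁸ × 1.20×10^-4 × 1.63×10^13.
P = 46.7 W.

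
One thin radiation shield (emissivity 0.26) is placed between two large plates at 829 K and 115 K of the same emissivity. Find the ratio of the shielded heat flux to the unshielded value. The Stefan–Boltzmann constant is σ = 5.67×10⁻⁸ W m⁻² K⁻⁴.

With N identical shields there are N+1 = 2 gaps in series, each with the same radiative resistance, so the flux falls to 1/(N+1) of its unshielded value.

ratio ≈ 0.500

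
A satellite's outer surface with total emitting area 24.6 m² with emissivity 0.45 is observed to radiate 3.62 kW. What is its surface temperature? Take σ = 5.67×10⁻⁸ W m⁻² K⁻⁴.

From P = εσAT⁴, T = (P / εσA)^(1/4) = (3620 / (0.45 × 5.67×10⁻⁸ × 24.6))^(1/4).
T = (5.77×10^9)^(1/4) = 276 K.

T ≈ 276 K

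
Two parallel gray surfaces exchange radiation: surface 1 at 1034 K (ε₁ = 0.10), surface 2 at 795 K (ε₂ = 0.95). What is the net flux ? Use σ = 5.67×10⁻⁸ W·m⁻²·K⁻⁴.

q ≈ 4190 W/m²

For two large parallel gray plates, q = σ(T₁⁴ − T₂⁴) / (1/ε₁ + 1/ε₂ − 1).
1/ε₁ + 1/ε₂ − 1 = 1/0.10 + 1/0.95 − 1 = 10.05.
T₁⁴ − T₂⁴ = 1.14×10^12 − 3.99×10^11 = 7.44×10^11 K⁴.
q = 5.67×10⁻⁸ × 7.44×10^11 / 10.05 = 4190 W/m².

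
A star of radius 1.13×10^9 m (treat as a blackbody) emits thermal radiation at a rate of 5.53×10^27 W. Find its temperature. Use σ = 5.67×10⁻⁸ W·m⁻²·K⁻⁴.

T ≈ 8830 K

A = 4πr² = 4π × (1.13×10^9)² = 1.60×10^19 m².
From P = σAT⁴, T = (P / σA)^(1/4) = (5.53×10^27 / (5.67×10⁻⁸ × 1.60×10^19))^(1/4).
T = (6.08×10^15)^(1/4) = 8830 K.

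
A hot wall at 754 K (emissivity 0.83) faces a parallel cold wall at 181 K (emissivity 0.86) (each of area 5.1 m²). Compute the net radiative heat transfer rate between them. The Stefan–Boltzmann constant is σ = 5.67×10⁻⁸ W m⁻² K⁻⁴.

Q ≈ 68100 W

For two large parallel gray plates, q = σ(T₁⁴ − T₂⁴) / (1/ε₁ + 1/ε₂ − 1).
1/ε₁ + 1/ε₂ − 1 = 1/0.83 + 1/0.86 − 1 = 1.368.
T₁⁴ − T₂⁴ = 3.23×10^11 − 1.07×10^9 = 3.22×10^11 K⁴.
q = 5.67×10⁻⁸ × 3.22×10^11 / 1.368 = 13400 W/m².
Q = q·A = 13400 × 5.1 = 68100 W.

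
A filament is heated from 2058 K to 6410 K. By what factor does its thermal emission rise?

ratio ≈ 94.1

P ∝ T⁴, so the ratio is (6410/2058)⁴ = (3.115)⁴ = 94.1.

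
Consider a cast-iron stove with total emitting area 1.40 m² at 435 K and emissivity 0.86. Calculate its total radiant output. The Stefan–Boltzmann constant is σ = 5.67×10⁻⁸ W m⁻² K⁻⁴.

P ≈ 2440 W

P = εσAT⁴ = 0.86 × 5.67×10⁻⁸ × 1.40 × (435)⁴ = 0.86 × 5.67×10⁻⁸ × 1.40 × 3.58×10^10.
P = 2440 W.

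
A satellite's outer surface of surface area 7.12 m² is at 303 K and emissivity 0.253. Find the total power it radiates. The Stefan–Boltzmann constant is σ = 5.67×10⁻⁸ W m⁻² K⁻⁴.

Stefan–Boltzmann: P = εσAT⁴ = 0.253 × 5.67×10⁻⁸ × 7.12 × (303)⁴ = 0.253 × 5.67×10⁻⁸ × 7.12 × 8.43×10^9.
P = 861 W.

P ≈ 861 W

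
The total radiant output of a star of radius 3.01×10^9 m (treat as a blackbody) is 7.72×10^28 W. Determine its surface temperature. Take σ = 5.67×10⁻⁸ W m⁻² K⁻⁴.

A = 4πr² = 4π × (3.01×10^9)² = 1.14×10^20 m².
From P = σAT⁴, T = (P / σA)^(1/4) = (7.72×10^28 / (5.67×10⁻⁸ × 1.14×10^20))^(1/4).
T = (1.20×10^16)^(1/4) = 10500 K.

T ≈ 10500 K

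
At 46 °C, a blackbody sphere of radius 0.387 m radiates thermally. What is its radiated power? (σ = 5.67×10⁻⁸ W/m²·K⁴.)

A = 4πr² = 4π × (0.387)² = 1.88 m².
46 °C = 319 K.
P = σAT⁴ = 5.67×10⁻⁸ × 1.88 × (319)⁴ = 5.67×10⁻⁸ × 1.88 × 1.04×10^10.
P = 1110 W.

P ≈ 1110 W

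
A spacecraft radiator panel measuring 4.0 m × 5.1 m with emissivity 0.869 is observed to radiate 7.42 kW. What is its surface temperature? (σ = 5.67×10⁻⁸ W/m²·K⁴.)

T ≈ 293 K

A = 4.0 × 5.1 = 20.4 m².
From P = εσAT⁴, T = (P / εσA)^(1/4) = (7420 / (0.869 × 5.67×10⁻⁸ × 20.4))^(1/4).
T = (7.38×10^9)^(1/4) = 293 K.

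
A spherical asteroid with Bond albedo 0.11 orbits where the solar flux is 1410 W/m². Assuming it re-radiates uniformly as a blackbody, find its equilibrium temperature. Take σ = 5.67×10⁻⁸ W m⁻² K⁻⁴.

Power absorbed = (1−a)S·πR²; power emitted = 4πR²σT⁴. Equating and cancelling πR²:
T = ((1−a)S / 4σ)^(1/4) = (1250 / (4 × 5.67×10⁻⁸))^(1/4) = (5.53×10^9)^(1/4).
T = 273 K.

T ≈ 273 K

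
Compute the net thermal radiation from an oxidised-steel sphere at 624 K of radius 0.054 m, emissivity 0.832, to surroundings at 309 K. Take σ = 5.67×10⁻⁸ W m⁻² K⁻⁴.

A = 4πr² = 4π × (0.054)² = 0.0366 m².
Q = εσA(T⁴ − T_s⁴). T⁴ − T_s⁴ = (624)⁴ − (309)⁴ = 1.52×10^11 − 9.12×10^9 = 1.42×10^11 K⁴.
Q = 0.832 × 5.67×10⁻⁸ × 0.0366 × 1.42×10^11 = 246 W.

Q ≈ 246 W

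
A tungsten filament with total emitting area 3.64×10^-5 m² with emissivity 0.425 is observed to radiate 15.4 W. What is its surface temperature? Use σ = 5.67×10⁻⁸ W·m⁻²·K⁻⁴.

From P = εσAT⁴, T = (P / εσA)^(1/4) = (15.4 / (0.425 × 5.67×10⁻⁸ × 3.64×10^-5))^(1/4).
T = (1.76×10^13)^(1/4) = 2050 K.

T ≈ 2050 K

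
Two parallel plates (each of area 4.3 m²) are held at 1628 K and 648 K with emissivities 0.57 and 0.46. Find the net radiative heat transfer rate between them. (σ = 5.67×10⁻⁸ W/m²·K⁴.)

For two large parallel gray plates, q = σ(T₁⁴ − T₂⁴) / (1/ε₁ + 1/ε₂ − 1).
1/ε₁ + 1/ε₂ − 1 = 1/0.57 + 1/0.46 − 1 = 2.928.
T₁⁴ − T₂⁴ = 7.02×10^12 − 1.76×10^11 = 6.85×10^12 K⁴.
q = 5.67×10⁻⁸ × 6.85×10^12 / 2.928 = 1.33×10^5 W/m².
Q = q·A = 1.33×10^5 × 4.3 = 5.70×10^5 W.

Q ≈ 5.70×10^5 W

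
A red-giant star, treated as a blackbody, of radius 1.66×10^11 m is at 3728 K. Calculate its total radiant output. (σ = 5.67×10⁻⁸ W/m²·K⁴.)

A = 4πr² = 4π × (1.66×10^11)² = 3.46×10^23 m².
P = σAT⁴ = 5.67×10⁻⁸ × 3.46×10^23 × (3728)⁴ = 5.67×10⁻⁸ × 3.46×10^23 × 1.93×10^14.
P = 3.79×10^30 W.

P ≈ 3.79×10^30 W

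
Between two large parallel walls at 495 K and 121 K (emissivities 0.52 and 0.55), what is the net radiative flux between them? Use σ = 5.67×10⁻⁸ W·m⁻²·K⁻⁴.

q ≈ 1240 W/m²

For two large parallel gray plates, q = σ(T₁⁴ − T₂⁴) / (1/ε₁ + 1/ε₂ − 1).
1/ε₁ + 1/ε₂ − 1 = 1/0.52 + 1/0.55 − 1 = 2.741.
T₁⁴ − T₂⁴ = 6.00×10^10 − 2.14×10^8 = 5.98×10^10 K⁴.
q = 5.67×10⁻⁸ × 5.98×10^10 / 2.741 = 1240 W/m².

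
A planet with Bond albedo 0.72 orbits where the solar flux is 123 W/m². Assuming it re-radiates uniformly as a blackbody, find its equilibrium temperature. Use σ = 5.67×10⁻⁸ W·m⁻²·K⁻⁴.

Power absorbed = (1−a)S·πR²; power emitted = 4πR²σT⁴. Equating and cancelling πR²:
T = ((1−a)S / 4σ)^(1/4) = (34.4 / (4 × 5.67×10⁻⁸))^(1/4) = (1.52×10^8)^(1/4).
T = 111 K.

T ≈ 111 K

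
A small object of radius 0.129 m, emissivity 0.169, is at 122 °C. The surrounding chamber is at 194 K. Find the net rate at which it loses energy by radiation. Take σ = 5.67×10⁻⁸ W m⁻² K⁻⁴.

A = 4πr² = 4π × (0.129)² = 0.209 m².
Convert: 122 °C = 395 K.
Q = εσA(T⁴ − T_s⁴). T⁴ − T_s⁴ = (395)⁴ − (194)⁴ = 2.43×10^10 − 1.42×10^9 = 2.29×10^10 K⁴.
Q = 0.169 × 5.67×10⁻⁸ × 0.209 × 2.29×10^10 = 45.9 W.

Q ≈ 45.9 W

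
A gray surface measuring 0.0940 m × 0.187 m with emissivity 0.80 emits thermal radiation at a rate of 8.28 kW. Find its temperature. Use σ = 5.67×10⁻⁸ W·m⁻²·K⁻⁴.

A = 0.0940 × 0.187 = 0.0176 m².
From P = εσAT⁴, T = (P / εσA)^(1/4) = (8280 / (0.80 × 5.67×10⁻⁸ × 0.0176))^(1/4).
T = (1.04×10^13)^(1/4) = 1800 K.

T ≈ 1800 K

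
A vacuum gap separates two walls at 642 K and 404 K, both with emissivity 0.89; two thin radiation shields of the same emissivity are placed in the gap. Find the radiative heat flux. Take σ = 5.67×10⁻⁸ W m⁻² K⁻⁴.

q ≈ 2170 W/m²

Each of the 3 gaps contributes resistance (2/ε − 1) = 2/0.89 − 1 = 1.247; total = 3.742.
q = σ(T₁⁴ − T₂⁴) / 3.742 = 5.67×10⁻⁸ × 1.43×10^11 / 3.742 = 2170 W/m².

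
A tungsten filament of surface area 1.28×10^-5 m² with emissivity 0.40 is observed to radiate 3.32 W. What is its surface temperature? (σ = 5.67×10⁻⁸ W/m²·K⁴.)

From P = εσAT⁴, T = (P / εσA)^(1/4) = (3.32 / (0.40 × 5.67×10⁻⁸ × 1.28×10^-5))^(1/4).
T = (1.14×10^13)^(1/4) = 1840 K.

T ≈ 1840 K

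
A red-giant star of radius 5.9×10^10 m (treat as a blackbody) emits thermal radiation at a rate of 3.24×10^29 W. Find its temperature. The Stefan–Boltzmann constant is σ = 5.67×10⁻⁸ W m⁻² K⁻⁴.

T ≈ 3380 K

A = 4πr² = 4π × (5.9×10^10)² = 4.37×10^22 m².
From P = σAT⁴, T = (P / σA)^(1/4) = (3.24×10^29 / (5.67×10⁻⁸ × 4.37×10^22))^(1/4).
T = (1.31×10^14)^(1/4) = 3380 K.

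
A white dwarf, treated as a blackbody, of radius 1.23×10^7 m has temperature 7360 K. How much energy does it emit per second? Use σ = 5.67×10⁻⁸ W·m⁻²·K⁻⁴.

A = 4πr² = 4π × (1.23×10^7)² = 1.90×10^15 m².
P = σAT⁴ = 5.67×10⁻⁸ × 1.90×10^15 × (7360)⁴ = 5.67×10⁻⁸ × 1.90×10^15 × 2.93×10^15.
P = 3.16×10^23 W.

P ≈ 3.16×10^23 W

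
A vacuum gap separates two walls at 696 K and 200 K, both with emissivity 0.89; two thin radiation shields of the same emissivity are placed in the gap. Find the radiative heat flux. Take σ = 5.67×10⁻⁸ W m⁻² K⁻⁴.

q ≈ 3530 W/m²

Each of the 3 gaps contributes resistance (2/ε − 1) = 2/0.89 − 1 = 1.247; total = 3.742.
q = σ(T₁⁴ − T₂⁴) / 3.742 = 5.67×10⁻⁸ × 2.33×10^11 / 3.742 = 3530 W/m².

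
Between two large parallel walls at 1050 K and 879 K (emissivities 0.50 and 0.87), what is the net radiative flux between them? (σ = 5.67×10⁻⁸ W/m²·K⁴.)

q ≈ 16300 W/m²

For two large parallel gray plates, q = σ(T₁⁴ − T₂⁴) / (1/ε₁ + 1/ε₂ − 1).
1/ε₁ + 1/ε₂ − 1 = 1/0.50 + 1/0.87 − 1 = 2.149.
T₁⁴ − T₂⁴ = 1.22×10^12 − 5.97×10^11 = 6.19×10^11 K⁴.
q = 5.67×10⁻⁸ × 6.19×10^11 / 2.149 = 16300 W/m².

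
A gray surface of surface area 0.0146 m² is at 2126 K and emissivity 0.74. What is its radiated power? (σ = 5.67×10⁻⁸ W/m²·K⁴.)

P ≈ 12500 W

Stefan–Boltzmann: P = εσAT⁴ = 0.74 × 5.67×10⁻⁸ × 0.0146 × (2126)⁴ = 0.74 × 5.67×10⁻⁸ × 0.0146 × 2.04×10^13.
P = 12500 W.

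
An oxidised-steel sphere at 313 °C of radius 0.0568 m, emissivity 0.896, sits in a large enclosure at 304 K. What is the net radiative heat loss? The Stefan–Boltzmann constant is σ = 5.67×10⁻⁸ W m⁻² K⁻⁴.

Q ≈ 225 W

A = 4πr² = 4π × (0.0568)² = 0.0405 m².
Convert: 313 °C = 586 K.
Q = εσA(T⁴ − T_s⁴). T⁴ − T_s⁴ = (586)⁴ − (304)⁴ = 1.18×10^11 − 8.54×10^9 = 1.09×10^11 K⁴.
Q = 0.896 × 5.67×10⁻⁸ × 0.0405 × 1.09×10^11 = 225 W.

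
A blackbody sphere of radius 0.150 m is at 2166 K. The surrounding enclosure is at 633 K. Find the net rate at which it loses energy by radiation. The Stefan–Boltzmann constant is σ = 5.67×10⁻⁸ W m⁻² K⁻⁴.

Q ≈ 3.50×10^5 W

A = 4πr² = 4π × (0.150)² = 0.283 m².
Q = σA(T⁴ − T_s⁴). T⁴ − T_s⁴ = (2166)⁴ − (633)⁴ = 2.20×10^13 − 1.61×10^11 = 2.19×10^13 K⁴.
Q = 5.67×10⁻⁸ × 0.283 × 2.19×10^13 = 3.50×10^5 W.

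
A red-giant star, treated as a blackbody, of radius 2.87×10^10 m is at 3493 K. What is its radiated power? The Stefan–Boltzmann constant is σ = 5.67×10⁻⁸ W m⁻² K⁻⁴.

P ≈ 8.74×10^28 W

A = 4πr² = 4π × (2.87×10^10)² = 1.04×10^22 m².
P = σAT⁴ = 5.67×10⁻⁸ × 1.04×10^22 × (3493)⁴ = 5.67×10⁻⁸ × 1.04×10^22 × 1.49×10^14.
P = 8.74×10^28 W.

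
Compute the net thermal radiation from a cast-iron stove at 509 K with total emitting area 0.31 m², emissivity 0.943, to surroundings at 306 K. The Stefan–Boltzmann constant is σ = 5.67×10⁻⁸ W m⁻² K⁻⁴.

Q = εσA(T⁴ − T_s⁴). T⁴ − T_s⁴ = (509)⁴ − (306)⁴ = 6.71×10^10 − 8.77×10^9 = 5.84×10^10 K⁴.
Q = 0.943 × 5.67×10⁻⁸ × 0.310 × 5.84×10^10 = 967 W.

Q ≈ 967 W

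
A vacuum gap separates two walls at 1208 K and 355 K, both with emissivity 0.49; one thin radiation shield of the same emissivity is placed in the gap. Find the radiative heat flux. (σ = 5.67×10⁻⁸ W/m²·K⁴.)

Each of the 2 gaps contributes resistance (2/ε − 1) = 2/0.49 − 1 = 3.082; total = 6.163.
q = σ(T₁⁴ − T₂⁴) / 6.163 = 5.67×10⁻⁸ × 2.11×10^12 / 6.163 = 19400 W/m².

q ≈ 19400 W/m²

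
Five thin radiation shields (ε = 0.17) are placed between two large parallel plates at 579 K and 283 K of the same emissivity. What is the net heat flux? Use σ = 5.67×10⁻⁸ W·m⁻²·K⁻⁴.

Each of the 6 gaps contributes resistance (2/ε − 1) = 2/0.17 − 1 = 10.76; total = 64.59.
q = σ(T₁⁴ − T₂⁴) / 64.59 = 5.67×10⁻⁸ × 1.06×10^11 / 64.59 = 93.0 W/m².

q ≈ 93.0 W/m²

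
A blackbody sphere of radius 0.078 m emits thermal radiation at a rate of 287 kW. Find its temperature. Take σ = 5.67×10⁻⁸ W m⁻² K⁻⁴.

T ≈ 2850 K

A = 4πr² = 4π × (0.078)² = 0.0765 m².
From P = σAT⁴, T = (P / σA)^(1/4) = (2.87×10^5 / (5.67×10⁻⁸ × 0.0765))^(1/4).
T = (6.62×10^13)^(1/4) = 2850 K.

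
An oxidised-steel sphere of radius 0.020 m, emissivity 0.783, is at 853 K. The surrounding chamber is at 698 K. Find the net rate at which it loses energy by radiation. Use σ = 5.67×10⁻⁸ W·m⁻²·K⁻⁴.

A = 4πr² = 4π × (0.020)² = 5.03×10^-3 m².
Q = εσA(T⁴ − T_s⁴). T⁴ − T_s⁴ = (853)⁴ − (698)⁴ = 5.29×10^11 − 2.37×10^11 = 2.92×10^11 K⁴.
Q = 0.783 × 5.67×10⁻⁸ × 5.03×10^-3 × 2.92×10^11 = 65.2 W.

Q ≈ 65.2 W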